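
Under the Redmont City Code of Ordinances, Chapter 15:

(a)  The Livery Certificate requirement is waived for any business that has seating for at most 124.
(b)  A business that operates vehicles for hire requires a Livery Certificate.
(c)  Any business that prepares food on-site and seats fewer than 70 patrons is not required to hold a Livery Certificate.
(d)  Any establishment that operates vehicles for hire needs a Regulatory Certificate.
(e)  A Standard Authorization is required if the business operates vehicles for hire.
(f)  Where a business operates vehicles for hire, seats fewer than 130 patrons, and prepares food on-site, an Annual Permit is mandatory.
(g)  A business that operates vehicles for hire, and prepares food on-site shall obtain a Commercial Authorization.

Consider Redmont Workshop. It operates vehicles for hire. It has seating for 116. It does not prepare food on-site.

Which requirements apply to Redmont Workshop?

Regulatory Certificate, Standard Authorization

(a) seating 116 ≤ 124 → exempt from Livery Certificate.
(b) operates vehicles for hire → Livery Certificate required.
(c) does not prepare food on-site; seating 116 ≥ 70 → Livery Certificate exemption does not apply.
(d) operates vehicles for hire → Regulatory Certificate required.
(e) operates vehicles for hire → Standard Authorization required.
(f) operates vehicles for hire; seating 116 < 130; does not prepare food on-site → Annual Permit not required.
(g) operates vehicles for hire; does not prepare food on-site → Commercial Authorization not required.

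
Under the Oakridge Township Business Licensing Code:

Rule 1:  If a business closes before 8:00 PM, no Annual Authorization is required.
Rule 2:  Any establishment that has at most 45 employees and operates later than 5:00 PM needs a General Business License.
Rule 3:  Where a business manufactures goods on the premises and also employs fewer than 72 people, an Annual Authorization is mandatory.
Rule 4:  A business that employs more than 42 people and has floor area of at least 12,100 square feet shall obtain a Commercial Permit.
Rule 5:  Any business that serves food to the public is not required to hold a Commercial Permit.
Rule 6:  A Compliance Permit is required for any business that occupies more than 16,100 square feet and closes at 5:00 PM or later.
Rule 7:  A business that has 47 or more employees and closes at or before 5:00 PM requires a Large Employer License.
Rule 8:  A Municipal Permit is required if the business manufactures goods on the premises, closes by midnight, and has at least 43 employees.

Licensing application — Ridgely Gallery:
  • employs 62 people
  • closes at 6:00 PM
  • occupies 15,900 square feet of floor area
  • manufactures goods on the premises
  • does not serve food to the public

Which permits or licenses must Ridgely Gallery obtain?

Rule 1: closes 6:00 PM, at/before 8:00 PM → exempt from Annual Authorization.
Rule 2: employees 62 > 45; closes 6:00 PM, after 5:00 PM → General Business License not required.
Rule 3: manufactures goods on the premises; employees 62 < 72 → Annual Authorization required.
Rule 4: employees 62 > 42; floor area 15,900 square feet ≥ 12,100 square feet → Commercial Permit required.
Rule 5: does not serve food to the public → Commercial Permit exemption does not apply.
Rule 6: floor area 15,900 square feet ≤ 16,100 square feet; closes 6:00 PM, after 5:00 PM → Compliance Permit not required.
Rule 7: employees 62 ≥ 47; closes 6:00 PM, after 5:00 PM → Large Employer License not required.
Rule 8: manufactures goods on the premises; closes 6:00 PM, at/before midnight; employees 62 ≥ 43 → Municipal Permit required.

Commercial Permit, Municipal Permit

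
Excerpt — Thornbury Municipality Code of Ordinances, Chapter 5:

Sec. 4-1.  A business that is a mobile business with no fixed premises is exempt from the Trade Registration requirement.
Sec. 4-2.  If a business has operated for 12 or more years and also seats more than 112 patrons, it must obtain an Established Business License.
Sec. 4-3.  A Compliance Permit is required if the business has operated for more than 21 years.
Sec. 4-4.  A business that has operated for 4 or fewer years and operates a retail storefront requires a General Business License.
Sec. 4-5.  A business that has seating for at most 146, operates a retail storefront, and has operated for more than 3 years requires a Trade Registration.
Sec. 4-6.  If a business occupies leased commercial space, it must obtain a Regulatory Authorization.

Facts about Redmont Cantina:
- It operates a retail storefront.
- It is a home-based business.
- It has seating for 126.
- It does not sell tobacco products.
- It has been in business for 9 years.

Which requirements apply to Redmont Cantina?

Sec. 4-1. is a home-based business (not: is a mobile business with no fixed premises) → Trade Registration exemption does not apply.
Sec. 4-2. years in business 9 < 12; seating 126 > 112 → Established Business License not required.
Sec. 4-3. years in business 9 ≤ 21 → Compliance Permit not required.
Sec. 4-4. years in business 9 > 4; operates a retail storefront → General Business License not required.
Sec. 4-5. seating 126 ≤ 146; operates a retail storefront; years in business 9 > 3 → Trade Registration required.
Sec. 4-6. is a home-based business (not: occupies leased commercial space) → Regulatory Authorization not required.

Trade Registration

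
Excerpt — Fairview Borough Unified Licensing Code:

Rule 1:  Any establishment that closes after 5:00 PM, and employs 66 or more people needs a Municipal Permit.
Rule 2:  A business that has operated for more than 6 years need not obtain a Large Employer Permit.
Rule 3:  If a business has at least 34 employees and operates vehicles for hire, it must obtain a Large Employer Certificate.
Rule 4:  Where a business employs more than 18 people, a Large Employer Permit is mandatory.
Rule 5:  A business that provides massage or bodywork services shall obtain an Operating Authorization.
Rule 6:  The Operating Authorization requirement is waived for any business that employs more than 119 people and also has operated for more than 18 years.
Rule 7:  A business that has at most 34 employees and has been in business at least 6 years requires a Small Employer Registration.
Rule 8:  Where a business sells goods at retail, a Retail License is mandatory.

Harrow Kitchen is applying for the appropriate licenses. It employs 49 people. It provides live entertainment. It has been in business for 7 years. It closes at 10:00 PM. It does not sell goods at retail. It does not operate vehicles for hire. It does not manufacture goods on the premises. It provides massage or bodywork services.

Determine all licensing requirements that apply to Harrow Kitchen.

Rule 1: closes 10:00 PM, after 5:00 PM; employees 49 < 66 → Municipal Permit not required.
Rule 2: years in business 7 > 6 → exempt from Large Employer Permit.
Rule 3: employees 49 ≥ 34; does not operate vehicles for hire → Large Employer Certificate not required.
Rule 4: employees 49 > 18 → Large Employer Permit required.
Rule 5: provides massage or bodywork services → Operating Authorization required.
Rule 6: employees 49 ≤ 119; years in business 7 ≤ 18 → Operating Authorization exemption does not apply.
Rule 7: employees 49 > 34; years in business 7 ≥ 6 → Small Employer Registration not required.
Rule 8: does not sell goods at retail → Retail License not required.

Operating Authorization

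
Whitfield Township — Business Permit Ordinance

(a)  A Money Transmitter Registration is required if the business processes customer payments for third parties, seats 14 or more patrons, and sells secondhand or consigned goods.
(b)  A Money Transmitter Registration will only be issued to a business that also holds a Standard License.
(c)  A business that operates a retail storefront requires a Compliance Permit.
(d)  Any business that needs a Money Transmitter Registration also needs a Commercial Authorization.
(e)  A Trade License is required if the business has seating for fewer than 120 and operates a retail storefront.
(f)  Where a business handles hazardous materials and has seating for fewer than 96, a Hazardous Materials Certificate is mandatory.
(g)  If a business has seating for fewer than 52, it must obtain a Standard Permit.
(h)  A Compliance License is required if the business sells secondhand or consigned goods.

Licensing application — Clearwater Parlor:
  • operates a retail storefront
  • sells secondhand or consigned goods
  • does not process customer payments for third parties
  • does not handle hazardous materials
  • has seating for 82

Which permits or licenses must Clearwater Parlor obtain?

(a) does not process customer payments for third parties; seating 82 ≥ 14; sells secondhand or consigned goods → Money Transmitter Registration not required.
(b) Money Transmitter Registration is not required → no effect.
(c) operates a retail storefront → Compliance Permit required.
(d) Money Transmitter Registration is not required → no effect.
(e) seating 82 < 120; operates a retail storefront → Trade License required.
(f) does not handle hazardous materials; seating 82 < 96 → Hazardous Materials Certificate not required.
(g) seating 82 ≥ 52 → Standard Permit not required.
(h) sells secondhand or consigned goods → Compliance License required.

Compliance License, Compliance Permit, Trade License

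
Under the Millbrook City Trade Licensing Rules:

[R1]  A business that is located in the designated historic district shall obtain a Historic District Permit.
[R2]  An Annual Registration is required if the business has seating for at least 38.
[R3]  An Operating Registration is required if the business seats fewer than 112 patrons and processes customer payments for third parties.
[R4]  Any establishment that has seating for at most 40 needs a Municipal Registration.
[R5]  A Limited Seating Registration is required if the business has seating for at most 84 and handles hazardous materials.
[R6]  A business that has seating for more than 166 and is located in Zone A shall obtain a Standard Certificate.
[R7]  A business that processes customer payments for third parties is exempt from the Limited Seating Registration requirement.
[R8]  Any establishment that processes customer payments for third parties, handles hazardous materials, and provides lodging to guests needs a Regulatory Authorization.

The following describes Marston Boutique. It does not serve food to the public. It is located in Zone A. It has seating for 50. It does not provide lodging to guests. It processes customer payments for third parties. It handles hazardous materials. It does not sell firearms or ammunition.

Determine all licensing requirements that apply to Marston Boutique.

[R1] is located in Zone A (not: is located in the designated historic district) → Historic District Permit not required.
[R2] seating 50 ≥ 38 → Annual Registration required.
[R3] seating 50 < 112; processes customer payments for third parties → Operating Registration required.
[R4] seating 50 > 40 → Municipal Registration not required.
[R5] seating 50 ≤ 84; handles hazardous materials → Limited Seating Registration required.
[R6] seating 50 ≤ 166; is located in Zone A → Standard Certificate not required.
[R7] processes customer payments for third parties → exempt from Limited Seating Registration.
[R8] processes customer payments for third parties; handles hazardous materials; does not provide lodging to guests → Regulatory Authorization not required.

Annual Registration, Operating Registration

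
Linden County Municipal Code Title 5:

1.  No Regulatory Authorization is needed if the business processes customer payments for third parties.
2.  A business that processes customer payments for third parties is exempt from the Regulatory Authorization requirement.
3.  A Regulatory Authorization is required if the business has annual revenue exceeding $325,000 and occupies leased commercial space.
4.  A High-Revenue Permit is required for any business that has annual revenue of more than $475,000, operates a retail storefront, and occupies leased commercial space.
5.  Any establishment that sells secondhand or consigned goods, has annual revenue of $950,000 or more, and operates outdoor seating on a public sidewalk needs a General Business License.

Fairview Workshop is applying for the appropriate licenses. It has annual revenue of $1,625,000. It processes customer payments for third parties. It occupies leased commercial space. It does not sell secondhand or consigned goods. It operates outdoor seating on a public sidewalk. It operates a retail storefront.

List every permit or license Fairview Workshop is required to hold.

High-Revenue Permit

1. processes customer payments for third parties → exempt from Regulatory Authorization.
2. processes customer payments for third parties → exempt from Regulatory Authorization.
3. revenue $1,625,000 > $325,000; occupies leased commercial space → Regulatory Authorization required.
4. revenue $1,625,000 > $475,000; operates a retail storefront; occupies leased commercial space → High-Revenue Permit required.
5. does not sell secondhand or consigned goods; revenue $1,625,000 ≥ $950,000; operates outdoor seating on a public sidewalk → General Business License not required.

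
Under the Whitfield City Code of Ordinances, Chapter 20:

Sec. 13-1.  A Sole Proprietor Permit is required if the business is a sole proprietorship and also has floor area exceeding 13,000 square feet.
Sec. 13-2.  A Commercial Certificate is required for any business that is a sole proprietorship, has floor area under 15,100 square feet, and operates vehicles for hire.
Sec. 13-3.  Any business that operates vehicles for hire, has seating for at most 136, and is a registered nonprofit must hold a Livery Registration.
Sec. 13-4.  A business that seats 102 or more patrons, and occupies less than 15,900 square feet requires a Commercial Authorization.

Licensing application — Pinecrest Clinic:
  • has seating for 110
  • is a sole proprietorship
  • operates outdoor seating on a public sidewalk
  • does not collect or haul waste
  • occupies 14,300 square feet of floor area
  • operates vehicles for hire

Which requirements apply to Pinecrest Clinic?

Sec. 13-1. is a sole proprietorship; floor area 14,300 square feet > 13,000 square feet → Sole Proprietor Permit required.
Sec. 13-2. is a sole proprietorship; floor area 14,300 square feet < 15,100 square feet; operates vehicles for hire → Commercial Certificate required.
Sec. 13-3. operates vehicles for hire; seating 110 ≤ 136; is a sole proprietorship (not: is a registered nonprofit) → Livery Registration not required.
Sec. 13-4. seating 110 ≥ 102; floor area 14,300 square feet < 15,900 square feet → Commercial Authorization required.

Commercial Authorization, Commercial Certificate, Sole Proprietor Permit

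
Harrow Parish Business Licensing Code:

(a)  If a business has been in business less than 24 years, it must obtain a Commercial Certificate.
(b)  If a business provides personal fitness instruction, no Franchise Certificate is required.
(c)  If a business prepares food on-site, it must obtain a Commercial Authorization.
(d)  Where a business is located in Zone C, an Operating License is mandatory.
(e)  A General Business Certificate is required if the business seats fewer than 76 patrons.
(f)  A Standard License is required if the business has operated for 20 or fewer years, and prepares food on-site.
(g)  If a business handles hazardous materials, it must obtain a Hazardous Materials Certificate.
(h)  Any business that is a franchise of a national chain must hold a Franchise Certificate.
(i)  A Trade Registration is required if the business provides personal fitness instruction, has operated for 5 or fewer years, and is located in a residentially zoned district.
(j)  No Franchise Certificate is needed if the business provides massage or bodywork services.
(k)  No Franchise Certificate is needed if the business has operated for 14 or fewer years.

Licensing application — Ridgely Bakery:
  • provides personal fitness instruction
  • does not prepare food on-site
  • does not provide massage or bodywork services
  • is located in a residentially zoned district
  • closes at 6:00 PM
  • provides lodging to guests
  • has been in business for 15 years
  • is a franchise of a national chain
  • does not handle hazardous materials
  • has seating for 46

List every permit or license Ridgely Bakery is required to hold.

Commercial Certificate, General Business Certificate

(a) years in business 15 < 24 → Commercial Certificate required.
(b) provides personal fitness instruction → exempt from Franchise Certificate.
(c) does not prepare food on-site → Commercial Authorization not required.
(d) is located in a residentially zoned district (not: is located in Zone C) → Operating License not required.
(e) seating 46 < 76 → General Business Certificate required.
(f) years in business 15 ≤ 20; does not prepare food on-site → Standard License not required.
(g) does not handle hazardous materials → Hazardous Materials Certificate not required.
(h) is a franchise of a national chain → Franchise Certificate required.
(i) provides personal fitness instruction; years in business 15 > 5; is located in a residentially zoned district → Trade Registration not required.
(j) does not provide massage or bodywork services → Franchise Certificate exemption does not apply.
(k) years in business 15 > 14 → Franchise Certificate exemption does not apply.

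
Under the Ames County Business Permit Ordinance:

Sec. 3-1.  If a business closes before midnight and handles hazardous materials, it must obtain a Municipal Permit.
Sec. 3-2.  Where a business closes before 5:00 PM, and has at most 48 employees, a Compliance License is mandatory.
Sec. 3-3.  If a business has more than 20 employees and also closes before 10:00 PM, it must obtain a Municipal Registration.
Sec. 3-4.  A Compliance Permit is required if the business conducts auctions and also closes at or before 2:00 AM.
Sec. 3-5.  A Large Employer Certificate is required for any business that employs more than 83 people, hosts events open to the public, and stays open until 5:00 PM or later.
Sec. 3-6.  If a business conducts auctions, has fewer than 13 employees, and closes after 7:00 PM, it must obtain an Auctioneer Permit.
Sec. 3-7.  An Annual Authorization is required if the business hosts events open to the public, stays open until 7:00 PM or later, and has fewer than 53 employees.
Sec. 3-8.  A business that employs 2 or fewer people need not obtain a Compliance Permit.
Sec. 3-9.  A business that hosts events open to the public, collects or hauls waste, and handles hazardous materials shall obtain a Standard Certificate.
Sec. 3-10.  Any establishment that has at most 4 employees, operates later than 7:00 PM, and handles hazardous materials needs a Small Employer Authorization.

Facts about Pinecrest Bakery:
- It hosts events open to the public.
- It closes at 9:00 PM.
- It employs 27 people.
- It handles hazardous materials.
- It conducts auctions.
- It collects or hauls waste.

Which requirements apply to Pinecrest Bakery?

Annual Authorization, Compliance Permit, Municipal Permit, Municipal Registration, Standard Certificate

Sec. 3-1. closes 9:00 PM, at/before midnight; handles hazardous materials → Municipal Permit required.
Sec. 3-2. closes 9:00 PM, after 5:00 PM; employees 27 ≤ 48 → Compliance License not required.
Sec. 3-3. employees 27 > 20; closes 9:00 PM, at/before 10:00 PM → Municipal Registration required.
Sec. 3-4. conducts auctions; closes 9:00 PM, at/before 2:00 AM → Compliance Permit required.
Sec. 3-5. employees 27 ≤ 83; hosts events open to the public; closes 9:00 PM, after 5:00 PM → Large Employer Certificate not required.
Sec. 3-6. conducts auctions; employees 27 ≥ 13; closes 9:00 PM, after 7:00 PM → Auctioneer Permit not required.
Sec. 3-7. hosts events open to the public; closes 9:00 PM, after 7:00 PM; employees 27 < 53 → Annual Authorization required.
Sec. 3-8. employees 27 > 2 → Compliance Permit exemption does not apply.
Sec. 3-9. hosts events open to the public; collects or hauls waste; handles hazardous materials → Standard Certificate required.
Sec. 3-10. employees 27 > 4; closes 9:00 PM, after 7:00 PM; handles hazardous materials → Small Employer Authorization not required.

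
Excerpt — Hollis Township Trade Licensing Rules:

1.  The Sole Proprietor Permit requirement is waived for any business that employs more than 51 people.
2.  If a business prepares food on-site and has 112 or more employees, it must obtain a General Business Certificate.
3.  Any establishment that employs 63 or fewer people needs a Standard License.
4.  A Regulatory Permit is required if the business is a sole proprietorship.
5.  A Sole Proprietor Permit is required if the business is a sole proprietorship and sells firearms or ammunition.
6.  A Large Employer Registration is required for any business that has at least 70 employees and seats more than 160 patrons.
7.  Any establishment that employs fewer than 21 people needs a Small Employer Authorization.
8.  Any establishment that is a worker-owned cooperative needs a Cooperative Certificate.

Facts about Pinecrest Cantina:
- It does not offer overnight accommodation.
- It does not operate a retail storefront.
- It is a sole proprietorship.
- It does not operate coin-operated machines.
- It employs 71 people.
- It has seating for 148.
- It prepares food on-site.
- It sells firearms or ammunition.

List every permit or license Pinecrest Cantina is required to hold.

1. employees 71 > 51 → exempt from Sole Proprietor Permit.
2. prepares food on-site; employees 71 < 112 → General Business Certificate not required.
3. employees 71 > 63 → Standard License not required.
4. is a sole proprietorship → Regulatory Permit required.
5. is a sole proprietorship; sells firearms or ammunition → Sole Proprietor Permit required.
6. employees 71 ≥ 70; seating 148 ≤ 160 → Large Employer Registration not required.
7. employees 71 ≥ 21 → Small Employer Authorization not required.
8. is a sole proprietorship (not: is a worker-owned cooperative) → Cooperative Certificate not required.

Regulatory Permit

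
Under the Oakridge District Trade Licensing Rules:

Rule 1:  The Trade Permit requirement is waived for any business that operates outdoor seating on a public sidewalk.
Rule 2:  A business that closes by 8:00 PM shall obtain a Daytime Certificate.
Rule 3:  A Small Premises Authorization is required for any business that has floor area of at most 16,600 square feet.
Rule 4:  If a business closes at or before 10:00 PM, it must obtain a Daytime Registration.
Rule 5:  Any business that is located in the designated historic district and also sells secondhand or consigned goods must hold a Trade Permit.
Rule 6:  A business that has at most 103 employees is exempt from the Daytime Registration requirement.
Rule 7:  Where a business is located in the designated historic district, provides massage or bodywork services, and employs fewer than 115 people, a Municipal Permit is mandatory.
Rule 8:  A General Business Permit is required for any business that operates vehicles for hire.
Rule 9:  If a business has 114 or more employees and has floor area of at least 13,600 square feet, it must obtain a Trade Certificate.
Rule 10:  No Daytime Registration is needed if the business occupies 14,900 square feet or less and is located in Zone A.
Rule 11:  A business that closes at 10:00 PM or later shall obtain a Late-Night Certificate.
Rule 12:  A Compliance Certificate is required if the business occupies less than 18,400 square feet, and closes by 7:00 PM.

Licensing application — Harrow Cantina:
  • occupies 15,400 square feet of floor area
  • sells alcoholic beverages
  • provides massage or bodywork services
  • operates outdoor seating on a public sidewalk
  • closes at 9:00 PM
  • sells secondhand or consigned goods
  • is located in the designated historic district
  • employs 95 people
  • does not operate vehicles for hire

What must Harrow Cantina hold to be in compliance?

Rule 1: operates outdoor seating on a public sidewalk → exempt from Trade Permit.
Rule 2: closes 9:00 PM, after 8:00 PM → Daytime Certificate not required.
Rule 3: floor area 15,400 square feet ≤ 16,600 square feet → Small Premises Authorization required.
Rule 4: closes 9:00 PM, at/before 10:00 PM → Daytime Registration required.
Rule 5: is located in the designated historic district; sells secondhand or consigned goods → Trade Permit required.
Rule 6: employees 95 ≤ 103 → exempt from Daytime Registration.
Rule 7: is located in the designated historic district; provides massage or bodywork services; employees 95 < 115 → Municipal Permit required.
Rule 8: does not operate vehicles for hire → General Business Permit not required.
Rule 9: employees 95 < 114; floor area 15,400 square feet ≥ 13,600 square feet → Trade Certificate not required.
Rule 10: floor area 15,400 square feet > 14,900 square feet; is located in the designated historic district (not: is located in Zone A) → Daytime Registration exemption does not apply.
Rule 11: closes 9:00 PM, at/before 10:00 PM → Late-Night Certificate not required.
Rule 12: floor area 15,400 square feet < 18,400 square feet; closes 9:00 PM, after 7:00 PM → Compliance Certificate not required.

Municipal Permit, Small Premises Authorization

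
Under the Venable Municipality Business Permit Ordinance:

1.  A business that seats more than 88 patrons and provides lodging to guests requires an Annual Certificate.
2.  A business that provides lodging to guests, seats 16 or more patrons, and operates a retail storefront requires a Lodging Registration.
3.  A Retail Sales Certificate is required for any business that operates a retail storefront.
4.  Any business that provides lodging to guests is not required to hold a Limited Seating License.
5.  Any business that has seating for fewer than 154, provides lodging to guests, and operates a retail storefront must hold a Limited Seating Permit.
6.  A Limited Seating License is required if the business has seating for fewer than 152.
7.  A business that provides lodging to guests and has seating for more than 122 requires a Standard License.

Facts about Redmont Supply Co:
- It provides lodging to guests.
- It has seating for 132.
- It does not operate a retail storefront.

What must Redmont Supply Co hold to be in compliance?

1. seating 132 > 88; provides lodging to guests → Annual Certificate required.
2. provides lodging to guests; seating 132 ≥ 16; does not operate a retail storefront → Lodging Registration not required.
3. does not operate a retail storefront → Retail Sales Certificate not required.
4. provides lodging to guests → exempt from Limited Seating License.
5. seating 132 < 154; provides lodging to guests; does not operate a retail storefront → Limited Seating Permit not required.
6. seating 132 < 152 → Limited Seating License required.
7. provides lodging to guests; seating 132 > 122 → Standard License required.

Annual Certificate, Standard License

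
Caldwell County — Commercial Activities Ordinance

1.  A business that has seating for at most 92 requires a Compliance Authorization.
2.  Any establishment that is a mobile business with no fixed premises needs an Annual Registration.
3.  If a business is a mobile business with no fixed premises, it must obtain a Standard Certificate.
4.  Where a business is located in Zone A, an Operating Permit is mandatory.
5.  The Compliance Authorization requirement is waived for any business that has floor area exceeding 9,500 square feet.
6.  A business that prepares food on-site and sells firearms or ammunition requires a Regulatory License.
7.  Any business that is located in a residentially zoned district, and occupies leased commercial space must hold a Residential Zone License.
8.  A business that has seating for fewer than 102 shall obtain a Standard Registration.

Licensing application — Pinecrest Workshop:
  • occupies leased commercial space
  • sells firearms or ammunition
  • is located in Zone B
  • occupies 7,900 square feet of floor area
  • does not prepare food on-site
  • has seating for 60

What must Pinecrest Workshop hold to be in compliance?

Compliance Authorization, Standard Registration

1. seating 60 ≤ 92 → Compliance Authorization required.
2. occupies leased commercial space (not: is a mobile business with no fixed premises) → Annual Registration not required.
3. occupies leased commercial space (not: is a mobile business with no fixed premises) → Standard Certificate not required.
4. is located in Zone B (not: is located in Zone A) → Operating Permit not required.
5. floor area 7,900 square feet ≤ 9,500 square feet → Compliance Authorization exemption does not apply.
6. does not prepare food on-site; sells firearms or ammunition → Regulatory License not required.
7. is located in Zone B (not: is located in a residentially zoned district); occupies leased commercial space → Residential Zone License not required.
8. seating 60 < 102 → Standard Registration required.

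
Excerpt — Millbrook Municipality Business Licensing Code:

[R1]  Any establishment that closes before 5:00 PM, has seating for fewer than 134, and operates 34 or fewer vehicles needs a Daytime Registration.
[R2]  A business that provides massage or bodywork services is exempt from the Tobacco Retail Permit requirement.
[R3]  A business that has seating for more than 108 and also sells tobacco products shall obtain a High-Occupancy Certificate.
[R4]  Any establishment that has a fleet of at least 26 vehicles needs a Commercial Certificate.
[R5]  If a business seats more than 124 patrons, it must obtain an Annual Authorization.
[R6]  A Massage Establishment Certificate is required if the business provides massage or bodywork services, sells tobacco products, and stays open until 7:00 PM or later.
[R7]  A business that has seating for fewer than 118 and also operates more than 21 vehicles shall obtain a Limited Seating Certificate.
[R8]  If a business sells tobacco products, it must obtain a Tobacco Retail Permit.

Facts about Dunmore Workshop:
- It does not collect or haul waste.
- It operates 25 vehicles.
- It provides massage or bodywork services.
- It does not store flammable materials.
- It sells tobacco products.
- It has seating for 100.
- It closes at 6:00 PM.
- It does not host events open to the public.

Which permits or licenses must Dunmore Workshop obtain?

[R1] closes 6:00 PM, after 5:00 PM; seating 100 < 134; vehicles 25 ≤ 34 → Daytime Registration not required.
[R2] provides massage or bodywork services → exempt from Tobacco Retail Permit.
[R3] seating 100 ≤ 108; sells tobacco products → High-Occupancy Certificate not required.
[R4] vehicles 25 < 26 → Commercial Certificate not required.
[R5] seating 100 ≤ 124 → Annual Authorization not required.
[R6] provides massage or bodywork services; sells tobacco products; closes 6:00 PM, at/before 7:00 PM → Massage Establishment Certificate not required.
[R7] seating 100 < 118; vehicles 25 > 21 → Limited Seating Certificate required.
[R8] sells tobacco products → Tobacco Retail Permit required.

Limited Seating Certificate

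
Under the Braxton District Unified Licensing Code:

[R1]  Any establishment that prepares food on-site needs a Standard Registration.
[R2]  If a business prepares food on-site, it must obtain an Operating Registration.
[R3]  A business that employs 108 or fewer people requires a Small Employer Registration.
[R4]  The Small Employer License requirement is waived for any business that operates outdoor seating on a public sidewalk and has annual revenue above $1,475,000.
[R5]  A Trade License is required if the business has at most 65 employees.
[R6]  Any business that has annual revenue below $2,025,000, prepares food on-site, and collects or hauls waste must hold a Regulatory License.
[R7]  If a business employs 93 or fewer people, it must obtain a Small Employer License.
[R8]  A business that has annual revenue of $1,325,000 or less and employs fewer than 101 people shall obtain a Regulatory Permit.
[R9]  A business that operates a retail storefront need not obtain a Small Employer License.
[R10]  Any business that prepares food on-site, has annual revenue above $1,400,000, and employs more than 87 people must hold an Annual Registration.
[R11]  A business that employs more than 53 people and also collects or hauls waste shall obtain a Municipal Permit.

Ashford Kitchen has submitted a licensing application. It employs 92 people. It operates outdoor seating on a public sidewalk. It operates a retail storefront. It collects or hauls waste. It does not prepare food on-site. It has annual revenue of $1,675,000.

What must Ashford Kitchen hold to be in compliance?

Municipal Permit, Small Employer Registration

[R1] does not prepare food on-site → Standard Registration not required.
[R2] does not prepare food on-site → Operating Registration not required.
[R3] employees 92 ≤ 108 → Small Employer Registration required.
[R4] operates outdoor seating on a public sidewalk; revenue $1,675,000 > $1,475,000 → exempt from Small Employer License.
[R5] employees 92 > 65 → Trade License not required.
[R6] revenue $1,675,000 < $2,025,000; does not prepare food on-site; collects or hauls waste → Regulatory License not required.
[R7] employees 92 ≤ 93 → Small Employer License required.
[R8] revenue $1,675,000 > $1,325,000; employees 92 < 101 → Regulatory Permit not required.
[R9] operates a retail storefront → exempt from Small Employer License.
[R10] does not prepare food on-site; revenue $1,675,000 > $1,400,000; employees 92 > 87 → Annual Registration not required.
[R11] employees 92 > 53; collects or hauls waste → Municipal Permit required.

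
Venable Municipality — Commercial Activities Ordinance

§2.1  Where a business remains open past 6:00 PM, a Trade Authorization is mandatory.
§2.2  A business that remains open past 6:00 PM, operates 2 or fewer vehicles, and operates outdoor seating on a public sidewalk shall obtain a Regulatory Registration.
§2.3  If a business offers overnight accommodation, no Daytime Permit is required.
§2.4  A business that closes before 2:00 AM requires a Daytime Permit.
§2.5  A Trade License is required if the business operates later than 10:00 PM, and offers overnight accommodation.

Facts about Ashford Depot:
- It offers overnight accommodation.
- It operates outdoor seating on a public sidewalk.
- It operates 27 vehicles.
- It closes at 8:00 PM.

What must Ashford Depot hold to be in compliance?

§2.1 closes 8:00 PM, after 6:00 PM → Trade Authorization required.
§2.2 closes 8:00 PM, after 6:00 PM; vehicles 27 > 2; operates outdoor seating on a public sidewalk → Regulatory Registration not required.
§2.3 offers overnight accommodation → exempt from Daytime Permit.
§2.4 closes 8:00 PM, at/before 2:00 AM → Daytime Permit required.
§2.5 closes 8:00 PM, at/before 10:00 PM; offers overnight accommodation → Trade License not required.

Trade Authorization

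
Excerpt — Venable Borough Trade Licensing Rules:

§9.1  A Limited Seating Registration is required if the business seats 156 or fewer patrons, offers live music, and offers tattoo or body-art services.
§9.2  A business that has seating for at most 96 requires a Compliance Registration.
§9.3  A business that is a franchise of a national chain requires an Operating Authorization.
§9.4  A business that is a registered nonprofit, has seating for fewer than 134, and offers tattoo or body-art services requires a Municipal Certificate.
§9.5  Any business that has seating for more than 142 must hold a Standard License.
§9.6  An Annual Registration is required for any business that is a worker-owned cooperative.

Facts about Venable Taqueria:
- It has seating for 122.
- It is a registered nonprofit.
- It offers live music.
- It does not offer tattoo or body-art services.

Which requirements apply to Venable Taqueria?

None

§9.1 seating 122 ≤ 156; offers live music; does not offer tattoo or body-art services → Limited Seating Registration not required.
§9.2 seating 122 > 96 → Compliance Registration not required.
§9.3 is a registered nonprofit (not: is a franchise of a national chain) → Operating Authorization not required.
§9.4 is a registered nonprofit; seating 122 < 134; does not offer tattoo or body-art services → Municipal Certificate not required.
§9.5 seating 122 ≤ 142 → Standard License not required.
§9.6 is a registered nonprofit (not: is a worker-owned cooperative) → Annual Registration not required.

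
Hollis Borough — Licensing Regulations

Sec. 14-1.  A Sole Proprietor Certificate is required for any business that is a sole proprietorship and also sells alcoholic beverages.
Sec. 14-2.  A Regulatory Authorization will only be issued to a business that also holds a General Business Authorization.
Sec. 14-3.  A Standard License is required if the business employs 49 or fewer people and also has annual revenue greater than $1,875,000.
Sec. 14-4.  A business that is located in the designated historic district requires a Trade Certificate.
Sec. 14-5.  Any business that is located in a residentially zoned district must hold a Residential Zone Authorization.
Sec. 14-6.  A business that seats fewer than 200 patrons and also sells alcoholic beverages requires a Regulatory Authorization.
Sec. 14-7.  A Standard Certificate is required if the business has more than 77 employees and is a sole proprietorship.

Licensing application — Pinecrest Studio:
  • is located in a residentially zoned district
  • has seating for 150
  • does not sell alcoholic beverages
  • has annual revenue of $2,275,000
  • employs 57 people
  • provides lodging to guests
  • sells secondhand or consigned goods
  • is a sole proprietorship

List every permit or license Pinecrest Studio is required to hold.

Sec. 14-1. is a sole proprietorship; does not sell alcoholic beverages → Sole Proprietor Certificate not required.
Sec. 14-2. Regulatory Authorization is not required → no effect.
Sec. 14-3. employees 57 > 49; revenue $2,275,000 > $1,875,000 → Standard License not required.
Sec. 14-4. is located in a residentially zoned district (not: is located in the designated historic district) → Trade Certificate not required.
Sec. 14-5. is located in a residentially zoned district → Residential Zone Authorization required.
Sec. 14-6. seating 150 < 200; does not sell alcoholic beverages → Regulatory Authorization not required.
Sec. 14-7. employees 57 ≤ 77; is a sole proprietorship → Standard Certificate not required.

Residential Zone Authorization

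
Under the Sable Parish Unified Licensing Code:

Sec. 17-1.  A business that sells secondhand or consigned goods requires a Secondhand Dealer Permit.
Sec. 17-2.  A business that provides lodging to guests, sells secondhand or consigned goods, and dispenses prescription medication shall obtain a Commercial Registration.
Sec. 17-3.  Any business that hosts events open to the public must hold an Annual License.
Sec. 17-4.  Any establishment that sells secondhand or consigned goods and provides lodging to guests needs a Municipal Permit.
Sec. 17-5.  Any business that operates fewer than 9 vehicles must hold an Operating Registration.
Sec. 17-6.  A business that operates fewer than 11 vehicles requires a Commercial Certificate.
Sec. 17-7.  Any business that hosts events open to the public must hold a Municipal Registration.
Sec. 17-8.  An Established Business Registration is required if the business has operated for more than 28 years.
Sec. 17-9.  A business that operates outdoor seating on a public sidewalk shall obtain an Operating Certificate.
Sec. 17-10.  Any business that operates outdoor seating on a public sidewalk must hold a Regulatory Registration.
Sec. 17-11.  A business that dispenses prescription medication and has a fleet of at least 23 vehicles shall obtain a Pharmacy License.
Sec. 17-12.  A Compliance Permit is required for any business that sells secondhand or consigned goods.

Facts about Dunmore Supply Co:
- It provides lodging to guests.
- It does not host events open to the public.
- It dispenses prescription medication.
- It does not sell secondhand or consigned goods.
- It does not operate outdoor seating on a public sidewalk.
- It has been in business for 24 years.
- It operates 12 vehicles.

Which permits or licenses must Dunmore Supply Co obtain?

Sec. 17-1. does not sell secondhand or consigned goods → Secondhand Dealer Permit not required.
Sec. 17-2. provides lodging to guests; does not sell secondhand or consigned goods; dispenses prescription medication → Commercial Registration not required.
Sec. 17-3. does not host events open to the public → Annual License not required.
Sec. 17-4. does not sell secondhand or consigned goods; provides lodging to guests → Municipal Permit not required.
Sec. 17-5. vehicles 12 ≥ 9 → Operating Registration not required.
Sec. 17-6. vehicles 12 ≥ 11 → Commercial Certificate not required.
Sec. 17-7. does not host events open to the public → Municipal Registration not required.
Sec. 17-8. years in business 24 ≤ 28 → Established Business Registration not required.
Sec. 17-9. does not operate outdoor seating on a public sidewalk → Operating Certificate not required.
Sec. 17-10. does not operate outdoor seating on a public sidewalk → Regulatory Registration not required.
Sec. 17-11. dispenses prescription medication; vehicles 12 < 23 → Pharmacy License not required.
Sec. 17-12. does not sell secondhand or consigned goods → Compliance Permit not required.

None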